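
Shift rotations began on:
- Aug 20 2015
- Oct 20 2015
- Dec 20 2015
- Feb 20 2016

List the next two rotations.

The day-of-month is always 20 (61, 61, 62 days between events).
So this recurs on the 20th of every 2 months.
April 2016: Apr 20 2016.
June 2016: Jun 20 2016.

Apr 20 2016, Jun 20 2016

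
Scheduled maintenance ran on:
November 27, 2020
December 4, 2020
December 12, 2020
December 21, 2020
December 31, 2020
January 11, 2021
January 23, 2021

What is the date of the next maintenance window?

February 5, 2021

The spacing grows by 1 each time: 7, 8, 9, 10, 11, 12 days.
Next gap: 13 days. January 23, 2021 + 13 days = February 5, 2021.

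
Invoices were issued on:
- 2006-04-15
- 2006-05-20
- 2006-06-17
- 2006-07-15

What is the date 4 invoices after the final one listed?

2006-11-18

Gaps: 35, 28, 28 days — a mix of 28 and 35. Every date is a Saturday.
Each is the 3rd Saturday of its month.
August 2006 — 3rd Saturday is 2006-08-19.
September 2006 — 3rd Saturday is 2006-09-16.
3rd Saturday of October 2006: 2006-10-21.
November 2006 — 3rd Saturday is 2006-11-18.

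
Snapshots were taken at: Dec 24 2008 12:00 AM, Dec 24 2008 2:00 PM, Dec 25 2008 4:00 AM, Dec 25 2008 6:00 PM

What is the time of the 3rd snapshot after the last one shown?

The interval is a steady 14 hours (14, 14, 14).
Dec 25 2008 6:00 PM + 14 h = Dec 26 2008 8:00 AM.
Dec 26 2008 8:00 AM + 14 h = Dec 26 2008 10:00 PM.
Dec 26 2008 10:00 PM + 14 h = Dec 27 2008 12:00 PM.

Dec 27 2008 12:00 PM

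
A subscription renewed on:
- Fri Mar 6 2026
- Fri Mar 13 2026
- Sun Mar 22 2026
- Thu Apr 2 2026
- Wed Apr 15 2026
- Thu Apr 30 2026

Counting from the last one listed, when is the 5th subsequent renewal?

Thu Aug 13 2026

The spacing grows by 2 each time: 7, 9, 11, 13, 15 days.
Next gap: 17 days. Thu Apr 30 2026 + 17 days = Sun May 17 2026.
Next gap: 19 days. Sun May 17 2026 + 19 days = Fri Jun 5 2026.
Next gap: 21 days. Fri Jun 5 2026 + 21 days = Fri Jun 26 2026.
Next gap: 23 days. Fri Jun 26 2026 + 23 days = Sun Jul 19 2026.
Next gap: 25 days. Sun Jul 19 2026 + 25 days = Thu Aug 13 2026.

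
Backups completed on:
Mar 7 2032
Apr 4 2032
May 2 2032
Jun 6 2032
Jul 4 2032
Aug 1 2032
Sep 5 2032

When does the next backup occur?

All dates are Sundays, 28, 28, 35, 28, 28, 35 days apart.
Specifically, the 1st Sunday of each month.
October 2032 — 1st Sunday is Oct 3 2032.

Oct 3 2032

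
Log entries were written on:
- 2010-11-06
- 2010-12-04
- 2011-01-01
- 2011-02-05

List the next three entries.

All dates are Saturdays, 28, 28, 35 days apart.
Specifically, the 1st Saturday of each month.
1st Saturday of March 2011: 2011-03-05.
1st Saturday of April 2011: 2011-04-02.
1st Saturday of May 2011: 2011-05-07.

2011-03-05, 2011-04-02, 2011-05-07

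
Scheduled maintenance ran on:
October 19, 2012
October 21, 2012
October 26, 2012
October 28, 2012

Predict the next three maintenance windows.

Every event lands on a Friday or Sunday (gaps cycle 2, 5, 2).
So the schedule is: every Friday and Sunday.
Next Friday: November 2, 2012.
The following Sunday is November 4, 2012.
The following Friday is November 9, 2012.

November 2, 2012; November 4, 2012; November 9, 2012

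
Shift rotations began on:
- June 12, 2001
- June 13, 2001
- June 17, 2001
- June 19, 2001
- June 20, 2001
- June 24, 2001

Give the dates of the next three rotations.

June 26, 2001; June 27, 2001; July 1, 2001

The gap pattern 1, 4, 2, 1, 4 repeats every 3 events.
These are the Tuesdays, Wednesdays and Sundays of each week.
Next Tuesday: June 26, 2001.
The following Wednesday is June 27, 2001.
The following Sunday is July 1, 2001.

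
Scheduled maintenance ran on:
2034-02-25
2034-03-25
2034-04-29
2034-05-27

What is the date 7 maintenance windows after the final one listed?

2034-12-30

These are Saturdays with 28, 35, 28-day gaps.
Each is the final Saturday of its month — 2034-04-29 is past the 28th, so '4th Saturday' doesn't fit.
Last Saturday of June 2034: 2034-06-24.
Last Saturday of July 2034: 2034-07-29.
Last Saturday of August 2034: 2034-08-26.
Last Saturday of September 2034: 2034-09-30.
October 2034 ends with Saturday 2034-10-28.
Last Saturday of November 2034: 2034-11-25.
Last Saturday of December 2034: 2034-12-30.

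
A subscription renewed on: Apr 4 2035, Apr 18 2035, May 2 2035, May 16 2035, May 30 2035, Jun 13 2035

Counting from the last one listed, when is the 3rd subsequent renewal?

The spacing is 14, 14, 14, 14, 14 days — always 14 days.
Jun 13 2035 + 14 days = Jun 27 2035.
Jun 27 2035 + 14 days = Jul 11 2035.
Jul 11 2035 + 14 days = Jul 25 2035.

Jul 25 2035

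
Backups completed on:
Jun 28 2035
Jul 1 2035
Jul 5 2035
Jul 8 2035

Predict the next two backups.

Every event lands on a Thursday or Sunday (gaps cycle 3, 4, 3).
So the schedule is: every Thursday and Sunday.
The following Thursday is Jul 12 2035.
The following Sunday is Jul 15 2035.

Jul 12 2035, Jul 15 2035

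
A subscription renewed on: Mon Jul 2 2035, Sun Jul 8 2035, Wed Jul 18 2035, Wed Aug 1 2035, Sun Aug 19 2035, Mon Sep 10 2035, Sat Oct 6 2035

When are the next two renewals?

Mon Nov 5 2035, Sun Dec 9 2035

Gaps: 6, 10, 14, 18, 22, 26 days — each gap is 4 larger than the previous one.
Next gap: 30 days. Sat Oct 6 2035 + 30 days = Mon Nov 5 2035.
Next gap: 34 days. Mon Nov 5 2035 + 34 days = Sun Dec 9 2035.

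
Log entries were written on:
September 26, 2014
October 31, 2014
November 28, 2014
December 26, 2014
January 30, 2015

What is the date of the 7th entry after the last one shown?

August 28, 2015

All Fridays; the gaps (35, 28, 28, 35) vary with month length.
This is the last Friday of each month.
February 2015 ends with Friday February 27, 2015.
Last Friday of March 2015: March 27, 2015.
April 2015 ends with Friday April 24, 2015.
Last Friday of May 2015: May 29, 2015.
Last Friday of June 2015: June 26, 2015.
July 2015 ends with Friday July 31, 2015.
Last Friday of August 2015: August 28, 2015.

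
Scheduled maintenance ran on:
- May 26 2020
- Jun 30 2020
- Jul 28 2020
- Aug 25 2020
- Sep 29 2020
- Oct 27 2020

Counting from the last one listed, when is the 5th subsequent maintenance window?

Mar 30 2021

These are Tuesdays with 35, 28, 28, 35, 28-day gaps.
Each is the final Tuesday of its month — Jun 30 2020 is past the 28th, so '4th Tuesday' doesn't fit.
Last Tuesday of November 2020: Nov 24 2020.
December 2020 ends with Tuesday Dec 29 2020.
January 2021 ends with Tuesday Jan 26 2021.
February 2021 ends with Tuesday Feb 23 2021.
Last Tuesday of March 2021: Mar 30 2021.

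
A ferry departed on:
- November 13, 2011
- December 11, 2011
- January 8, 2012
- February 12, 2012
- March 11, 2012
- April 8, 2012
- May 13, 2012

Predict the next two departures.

June 10, 2012; July 8, 2012

Gaps: 28, 28, 35, 28, 28, 35 days — a mix of 28 and 35. Every date is a Sunday.
Each is the 2nd Sunday of its month.
2nd Sunday of June 2012: June 10, 2012.
July 2012 — 2nd Sunday is July 8, 2012.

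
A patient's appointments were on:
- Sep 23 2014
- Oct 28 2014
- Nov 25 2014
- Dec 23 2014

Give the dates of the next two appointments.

Jan 27 2015, Feb 24 2015

Gaps: 35, 28, 28 days — a mix of 28 and 35. Every date is a Tuesday.
Each is the 4th Tuesday of its month.
January 2015 — 4th Tuesday is Jan 27 2015.
4th Tuesday of February 2015: Feb 24 2015.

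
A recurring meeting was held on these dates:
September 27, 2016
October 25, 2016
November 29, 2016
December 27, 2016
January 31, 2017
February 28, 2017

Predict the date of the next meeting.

March 28, 2017

Every date is a Tuesday; gaps 28, 35, 28, 35, 28 days.
Each is the last Tuesday of its month (at least one falls on the 29th or later, ruling out '4th Tuesday').
Last Tuesday of March 2017: March 28, 2017.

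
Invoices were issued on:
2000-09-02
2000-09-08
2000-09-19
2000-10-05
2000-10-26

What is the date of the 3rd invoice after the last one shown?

2001-01-27

The spacing grows by 5 each time: 6, 11, 16, 21 days.
Next gap: 26 days. 2000-10-26 + 26 days = 2000-11-21.
Next gap: 31 days. 2000-11-21 + 31 days = 2000-12-22.
Next gap: 36 days. 2000-12-22 + 36 days = 2001-01-27.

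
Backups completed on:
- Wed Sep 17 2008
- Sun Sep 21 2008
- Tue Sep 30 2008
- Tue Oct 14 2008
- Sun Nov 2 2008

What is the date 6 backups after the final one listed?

Intervals are 4, 9, 14, 19 days — an arithmetic progression with common difference 5.
Next gap: 24 days. Sun Nov 2 2008 + 24 days = Wed Nov 26 2008.
Next gap: 29 days. Wed Nov 26 2008 + 29 days = Thu Dec 25 2008.
Next gap: 34 days. Thu Dec 25 2008 + 34 days = Wed Jan 28 2009.
Next gap: 39 days. Wed Jan 28 2009 + 39 days = Sun Mar 8 2009.
Next gap: 44 days. Sun Mar 8 2009 + 44 days = Tue Apr 21 2009.
Next gap: 49 days. Tue Apr 21 2009 + 49 days = Tue Jun 9 2009.

Tue Jun 9 2009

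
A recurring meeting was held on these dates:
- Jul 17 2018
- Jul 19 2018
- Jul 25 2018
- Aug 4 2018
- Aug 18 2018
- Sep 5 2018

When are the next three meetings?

Gaps: 2, 6, 10, 14, 18 days — each gap is 4 larger than the previous one.
Next gap: 22 days. Sep 5 2018 + 22 days = Sep 27 2018.
Next gap: 26 days. Sep 27 2018 + 26 days = Oct 23 2018.
Next gap: 30 days. Oct 23 2018 + 30 days = Nov 22 2018.

Sep 27 2018, Oct 23 2018, Nov 22 2018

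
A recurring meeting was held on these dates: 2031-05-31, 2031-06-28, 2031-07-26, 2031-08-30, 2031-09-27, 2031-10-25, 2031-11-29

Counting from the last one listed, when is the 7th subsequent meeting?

Every date is a Saturday; gaps 28, 28, 35, 28, 28, 35 days.
Each is the last Saturday of its month (at least one falls on the 29th or later, ruling out '4th Saturday').
Last Saturday of December 2031: 2031-12-27.
January 2032 ends with Saturday 2032-01-31.
Last Saturday of February 2032: 2032-02-28.
March 2032 ends with Saturday 2032-03-27.
Last Saturday of April 2032: 2032-04-24.
Last Saturday of May 2032: 2032-05-29.
June 2032 ends with Saturday 2032-06-26.

2032-06-26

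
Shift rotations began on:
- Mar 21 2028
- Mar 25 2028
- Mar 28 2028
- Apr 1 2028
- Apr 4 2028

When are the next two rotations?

Gaps: 4, 3, 4, 3 days — not constant, but cyclic with period 2.
The events fall on every Tuesday and Saturday.
The following Saturday is Apr 8 2028.
Next Tuesday: Apr 11 2028.

Apr 8 2028, Apr 11 2028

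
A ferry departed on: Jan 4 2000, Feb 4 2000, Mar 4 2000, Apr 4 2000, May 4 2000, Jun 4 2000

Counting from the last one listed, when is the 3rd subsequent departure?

Sep 4 2000

Gaps: 31, 29, 31, 30, 31 days — not constant. Every event is on the 4th of the month.
Pattern: the 4th of each month.
July 2000: Jul 4 2000.
Next: August 2000 → Aug 4 2000.
September 2000: Sep 4 2000.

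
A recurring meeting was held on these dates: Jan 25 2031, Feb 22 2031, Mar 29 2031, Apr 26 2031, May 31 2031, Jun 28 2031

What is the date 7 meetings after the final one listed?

Jan 31 2032

All Saturdays; the gaps (28, 35, 28, 35, 28) vary with month length.
This is the last Saturday of each month.
Last Saturday of July 2031: Jul 26 2031.
Last Saturday of August 2031: Aug 30 2031.
Last Saturday of September 2031: Sep 27 2031.
Last Saturday of October 2031: Oct 25 2031.
Last Saturday of November 2031: Nov 29 2031.
December 2031 ends with Saturday Dec 27 2031.
Last Saturday of January 2032: Jan 31 2032.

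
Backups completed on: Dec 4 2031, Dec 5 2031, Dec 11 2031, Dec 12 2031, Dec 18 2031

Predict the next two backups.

The gap pattern 1, 6, 1, 6 repeats every 2 events.
These are the Thursdays and Fridays of each week.
Next Friday: Dec 19 2031.
The following Thursday is Dec 25 2031.

Dec 19 2031, Dec 25 2031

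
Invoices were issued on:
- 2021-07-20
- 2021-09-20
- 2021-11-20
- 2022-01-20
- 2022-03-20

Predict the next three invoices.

2022-05-20, 2022-07-20, 2022-09-20

Gaps: 62, 61, 61, 59 days — not constant. Every event is on the 20th of the month.
Pattern: the 20th of every 2 months.
May 2022: 2022-05-20.
Next: July 2022 → 2022-07-20.
September 2022: 2022-09-20.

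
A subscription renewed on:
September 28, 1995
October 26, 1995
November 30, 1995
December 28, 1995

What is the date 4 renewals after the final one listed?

April 25, 1996

Every date is a Thursday; gaps 28, 35, 28 days.
Each is the last Thursday of its month (at least one falls on the 29th or later, ruling out '4th Thursday').
January 1996 ends with Thursday January 25, 1996.
February 1996 ends with Thursday February 29, 1996.
March 1996 ends with Thursday March 28, 1996.
April 1996 ends with Thursday April 25, 1996.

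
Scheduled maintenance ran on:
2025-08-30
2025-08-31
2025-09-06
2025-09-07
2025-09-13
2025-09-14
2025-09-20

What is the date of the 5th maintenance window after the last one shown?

Every event lands on a Saturday or Sunday (gaps cycle 1, 6, 1, 6, 1, 6).
So the schedule is: every Saturday and Sunday.
Next Sunday: 2025-09-21.
Next Saturday: 2025-09-27.
The following Sunday is 2025-09-28.
Next Saturday: 2025-10-04.
The following Sunday is 2025-10-05.

2025-10-05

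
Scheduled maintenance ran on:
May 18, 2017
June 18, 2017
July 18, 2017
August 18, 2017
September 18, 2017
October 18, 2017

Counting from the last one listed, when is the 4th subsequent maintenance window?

Each date is the 18th; the gaps (31, 30, 31, 31, 30) track the month lengths.
The rule is the 18th of each month.
Next: November 2017 → November 18, 2017.
December 2017: December 18, 2017.
Next: January 2018 → January 18, 2018.
Next: February 2018 → February 18, 2018.

February 18, 2018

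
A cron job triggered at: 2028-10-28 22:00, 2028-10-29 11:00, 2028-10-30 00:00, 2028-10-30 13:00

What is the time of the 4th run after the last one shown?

Gaps: 13, 13, 13 hours — each event is 13 hours after the previous one.
2028-10-30 13:00 + 13 h = 2028-10-31 02:00.
2028-10-31 02:00 + 13 h = 2028-10-31 15:00.
2028-10-31 15:00 + 13 h = 2028-11-01 04:00.
2028-11-01 04:00 + 13 h = 2028-11-01 17:00.

2028-11-01 17:00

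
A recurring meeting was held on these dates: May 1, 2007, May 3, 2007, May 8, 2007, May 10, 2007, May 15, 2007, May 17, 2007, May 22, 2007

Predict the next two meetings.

May 24, 2007; May 29, 2007

Gaps: 2, 5, 2, 5, 2, 5 days — not constant, but cyclic with period 2.
The events fall on every Tuesday and Thursday.
Next Thursday: May 24, 2007.
Next Tuesday: May 29, 2007.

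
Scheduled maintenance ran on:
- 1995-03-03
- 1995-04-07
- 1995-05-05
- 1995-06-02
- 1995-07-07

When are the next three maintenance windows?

Gaps: 35, 28, 28, 35 days — a mix of 28 and 35. Every date is a Friday.
Each is the 1st Friday of its month.
August 1995 — 1st Friday is 1995-08-04.
1st Friday of September 1995: 1995-09-01.
October 1995 — 1st Friday is 1995-10-06.

1995-08-04, 1995-09-01, 1995-10-06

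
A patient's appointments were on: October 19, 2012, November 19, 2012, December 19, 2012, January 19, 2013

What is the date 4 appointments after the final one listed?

Gaps: 31, 30, 31 days — not constant. Every event is on the 19th of the month.
Pattern: the 19th of each month.
February 2013: February 19, 2013.
Next: March 2013 → March 19, 2013.
Next: April 2013 → April 19, 2013.
Next: May 2013 → May 19, 2013.

May 19, 2013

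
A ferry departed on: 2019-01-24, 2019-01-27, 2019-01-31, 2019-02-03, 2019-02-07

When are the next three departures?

Gaps: 3, 4, 3, 4 days — not constant, but cyclic with period 2.
The events fall on every Thursday and Sunday.
The following Sunday is 2019-02-10.
The following Thursday is 2019-02-14.
The following Sunday is 2019-02-17.

2019-02-10, 2019-02-14, 2019-02-17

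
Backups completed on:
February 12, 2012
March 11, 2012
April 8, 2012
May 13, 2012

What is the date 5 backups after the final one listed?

October 14, 2012

These are Sundays at 28- or 35-day spacing (28, 28, 35).
The pattern: 2nd Sunday of the month.
2nd Sunday of June 2012: June 10, 2012.
2nd Sunday of July 2012: July 8, 2012.
August 2012 — 2nd Sunday is August 12, 2012.
September 2012 — 2nd Sunday is September 9, 2012.
October 2012 — 2nd Sunday is October 14, 2012.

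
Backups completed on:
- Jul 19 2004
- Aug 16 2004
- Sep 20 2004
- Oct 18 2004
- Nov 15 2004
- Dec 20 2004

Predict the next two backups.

Jan 17 2005, Feb 21 2005

Gaps: 28, 35, 28, 28, 35 days — a mix of 28 and 35. Every date is a Monday.
Each is the 3rd Monday of its month.
3rd Monday of January 2005: Jan 17 2005.
February 2005 — 3rd Monday is Feb 21 2005.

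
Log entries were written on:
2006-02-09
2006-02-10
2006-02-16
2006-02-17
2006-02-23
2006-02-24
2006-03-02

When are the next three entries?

2006-03-03, 2006-03-09, 2006-03-10

The gap pattern 1, 6, 1, 6, 1, 6 repeats every 2 events.
These are the Thursdays and Fridays of each week.
Next Friday: 2006-03-03.
The following Thursday is 2006-03-09.
The following Friday is 2006-03-10.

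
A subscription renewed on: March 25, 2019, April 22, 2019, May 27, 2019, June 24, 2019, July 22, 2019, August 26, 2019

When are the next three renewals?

These are Mondays at 28- or 35-day spacing (28, 35, 28, 28, 35).
The pattern: 4th Monday of the month.
September 2019 — 4th Monday is September 23, 2019.
October 2019 — 4th Monday is October 28, 2019.
4th Monday of November 2019: November 25, 2019.

September 23, 2019; October 28, 2019; November 25, 2019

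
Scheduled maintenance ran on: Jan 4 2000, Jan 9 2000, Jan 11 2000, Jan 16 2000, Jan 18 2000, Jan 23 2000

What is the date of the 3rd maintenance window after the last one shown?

Gaps: 5, 2, 5, 2, 5 days — not constant, but cyclic with period 2.
The events fall on every Tuesday and Sunday.
The following Tuesday is Jan 25 2000.
The following Sunday is Jan 30 2000.
Next Tuesday: Feb 1 2000.

Feb 1 2000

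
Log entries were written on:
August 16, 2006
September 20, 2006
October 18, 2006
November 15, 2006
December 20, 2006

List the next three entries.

All dates are Wednesdays, 35, 28, 28, 35 days apart.
Specifically, the 3rd Wednesday of each month.
3rd Wednesday of January 2007: January 17, 2007.
February 2007 — 3rd Wednesday is February 21, 2007.
March 2007 — 3rd Wednesday is March 21, 2007.

January 17, 2007; February 21, 2007; March 21, 2007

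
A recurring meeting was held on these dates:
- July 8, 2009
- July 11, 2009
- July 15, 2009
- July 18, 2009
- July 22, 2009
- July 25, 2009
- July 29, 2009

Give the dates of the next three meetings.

August 1, 2009; August 5, 2009; August 8, 2009

Every event lands on a Wednesday or Saturday (gaps cycle 3, 4, 3, 4, 3, 4).
So the schedule is: every Wednesday and Saturday.
Next Saturday: August 1, 2009.
The following Wednesday is August 5, 2009.
Next Saturday: August 8, 2009.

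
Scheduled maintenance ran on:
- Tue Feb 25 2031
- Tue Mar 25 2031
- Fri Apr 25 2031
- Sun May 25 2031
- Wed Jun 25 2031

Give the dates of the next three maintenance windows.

Fri Jul 25 2031, Mon Aug 25 2031, Thu Sep 25 2031

Gaps: 28, 31, 30, 31 days — not constant. Every event is on the 25th of the month.
Pattern: the 25th of each month.
Next: July 2031 → Fri Jul 25 2031.
Next: August 2031 → Mon Aug 25 2031.
Next: September 2031 → Thu Sep 25 2031.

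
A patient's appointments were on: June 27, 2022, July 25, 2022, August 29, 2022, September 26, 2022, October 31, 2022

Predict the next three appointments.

Every date is a Monday; gaps 28, 35, 28, 35 days.
Each is the last Monday of its month (at least one falls on the 29th or later, ruling out '4th Monday').
November 2022 ends with Monday November 28, 2022.
December 2022 ends with Monday December 26, 2022.
January 2023 ends with Monday January 30, 2023.

November 28, 2022; December 26, 2022; January 30, 2023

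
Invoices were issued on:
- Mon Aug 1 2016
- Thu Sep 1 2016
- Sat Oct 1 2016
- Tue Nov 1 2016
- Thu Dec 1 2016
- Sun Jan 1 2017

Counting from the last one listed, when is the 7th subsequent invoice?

The day-of-month is always 1 (31, 30, 31, 30, 31 days between events).
So this recurs on the 1st of each month.
Next: February 2017 → Wed Feb 1 2017.
Next: March 2017 → Wed Mar 1 2017.
April 2017: Sat Apr 1 2017.
Next: May 2017 → Mon May 1 2017.
June 2017: Thu Jun 1 2017.
Next: July 2017 → Sat Jul 1 2017.
Next: August 2017 → Tue Aug 1 2017.

Tue Aug 1 2017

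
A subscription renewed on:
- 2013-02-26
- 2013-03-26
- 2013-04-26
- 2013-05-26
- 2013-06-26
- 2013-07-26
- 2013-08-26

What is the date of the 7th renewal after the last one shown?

The day-of-month is always 26 (28, 31, 30, 31, 30, 31 days between events).
So this recurs on the 26th of each month.
September 2013: 2013-09-26.
Next: October 2013 → 2013-10-26.
November 2013: 2013-11-26.
Next: December 2013 → 2013-12-26.
Next: January 2014 → 2014-01-26.
February 2014: 2014-02-26.
Next: March 2014 → 2014-03-26.

2014-03-26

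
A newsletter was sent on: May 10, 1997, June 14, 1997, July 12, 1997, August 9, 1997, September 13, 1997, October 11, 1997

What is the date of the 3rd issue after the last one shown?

Gaps: 35, 28, 28, 35, 28 days — a mix of 28 and 35. Every date is a Saturday.
Each is the 2nd Saturday of its month.
November 1997 — 2nd Saturday is November 8, 1997.
2nd Saturday of December 1997: December 13, 1997.
January 1998 — 2nd Saturday is January 10, 1998.

January 10, 1998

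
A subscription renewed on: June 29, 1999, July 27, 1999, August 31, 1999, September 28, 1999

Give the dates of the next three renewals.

October 26, 1999; November 30, 1999; December 28, 1999

All Tuesdays; the gaps (28, 35, 28) vary with month length.
This is the last Tuesday of each month.
Last Tuesday of October 1999: October 26, 1999.
November 1999 ends with Tuesday November 30, 1999.
Last Tuesday of December 1999: December 28, 1999.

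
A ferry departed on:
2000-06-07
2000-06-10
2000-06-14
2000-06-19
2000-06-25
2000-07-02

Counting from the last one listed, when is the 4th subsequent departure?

2000-08-09

Gaps: 3, 4, 5, 6, 7 days — each gap is 1 larger than the previous one.
Next gap: 8 days. 2000-07-02 + 8 days = 2000-07-10.
Next gap: 9 days. 2000-07-10 + 9 days = 2000-07-19.
Next gap: 10 days. 2000-07-19 + 10 days = 2000-07-29.
Next gap: 11 days. 2000-07-29 + 11 days = 2000-08-09.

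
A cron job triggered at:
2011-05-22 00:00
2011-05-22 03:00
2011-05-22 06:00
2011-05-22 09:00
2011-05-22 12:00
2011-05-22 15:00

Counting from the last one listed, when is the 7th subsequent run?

The interval is a steady 3 hours (3, 3, 3, 3, 3).
2011-05-22 15:00 + 3 h = 2011-05-22 18:00.
2011-05-22 18:00 + 3 h = 2011-05-22 21:00.
2011-05-22 21:00 + 3 h = 2011-05-23 00:00.
2011-05-23 00:00 + 3 h = 2011-05-23 03:00.
2011-05-23 03:00 + 3 h = 2011-05-23 06:00.
2011-05-23 06:00 + 3 h = 2011-05-23 09:00.
2011-05-23 09:00 + 3 h = 2011-05-23 12:00.

2011-05-23 12:00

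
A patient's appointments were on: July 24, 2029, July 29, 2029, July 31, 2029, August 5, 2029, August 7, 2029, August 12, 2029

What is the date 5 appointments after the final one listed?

August 28, 2029

Gaps: 5, 2, 5, 2, 5 days — not constant, but cyclic with period 2.
The events fall on every Tuesday and Sunday.
Next Tuesday: August 14, 2029.
Next Sunday: August 19, 2029.
The following Tuesday is August 21, 2029.
Next Sunday: August 26, 2029.
The following Tuesday is August 28, 2029.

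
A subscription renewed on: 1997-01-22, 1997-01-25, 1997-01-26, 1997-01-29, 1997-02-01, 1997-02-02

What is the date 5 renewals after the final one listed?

The gap pattern 3, 1, 3, 3, 1 repeats every 3 events.
These are the Wednesdays, Saturdays and Sundays of each week.
The following Wednesday is 1997-02-05.
The following Saturday is 1997-02-08.
The following Sunday is 1997-02-09.
Next Wednesday: 1997-02-12.
The following Saturday is 1997-02-15.

1997-02-15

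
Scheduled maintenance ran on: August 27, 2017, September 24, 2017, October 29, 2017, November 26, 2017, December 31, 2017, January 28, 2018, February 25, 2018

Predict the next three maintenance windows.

All Sundays; the gaps (28, 35, 28, 35, 28, 28) vary with month length.
This is the last Sunday of each month.
March 2018 ends with Sunday March 25, 2018.
Last Sunday of April 2018: April 29, 2018.
May 2018 ends with Sunday May 27, 2018.

March 25, 2018; April 29, 2018; May 27, 2018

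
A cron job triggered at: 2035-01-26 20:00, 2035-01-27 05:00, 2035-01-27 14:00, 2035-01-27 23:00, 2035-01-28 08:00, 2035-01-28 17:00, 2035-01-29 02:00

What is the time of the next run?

The interval is a steady 9 hours (9, 9, 9, 9, 9, 9).
2035-01-29 02:00 + 9 h = 2035-01-29 11:00.

2035-01-29 11:00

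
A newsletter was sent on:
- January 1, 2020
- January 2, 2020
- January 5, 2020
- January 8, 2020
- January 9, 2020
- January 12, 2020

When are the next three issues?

Every event lands on a Wednesday or Thursday or Sunday (gaps cycle 1, 3, 3, 1, 3).
So the schedule is: every Wednesday, Thursday and Sunday.
Next Wednesday: January 15, 2020.
Next Thursday: January 16, 2020.
Next Sunday: January 19, 2020.

January 15, 2020; January 16, 2020; January 19, 2020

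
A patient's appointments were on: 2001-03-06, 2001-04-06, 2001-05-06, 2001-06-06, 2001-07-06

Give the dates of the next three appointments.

2001-08-06, 2001-09-06, 2001-10-06

Gaps: 31, 30, 31, 30 days — not constant. Every event is on the 6th of the month.
Pattern: the 6th of each month.
August 2001: 2001-08-06.
September 2001: 2001-09-06.
October 2001: 2001-10-06.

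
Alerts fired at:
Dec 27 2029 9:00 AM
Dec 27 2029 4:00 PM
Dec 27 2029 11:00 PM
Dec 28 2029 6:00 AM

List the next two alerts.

Spacing: 7, 7, 7 h — constant 7 h.
Dec 28 2029 6:00 AM + 7 h = Dec 28 2029 1:00 PM.
Dec 28 2029 1:00 PM + 7 h = Dec 28 2029 8:00 PM.

Dec 28 2029 1:00 PM, Dec 28 2029 8:00 PM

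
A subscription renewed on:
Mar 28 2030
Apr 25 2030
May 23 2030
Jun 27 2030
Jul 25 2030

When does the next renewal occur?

Aug 22 2030

These are Thursdays at 28- or 35-day spacing (28, 28, 35, 28).
The pattern: 4th Thursday of the month.
August 2030 — 4th Thursday is Aug 22 2030.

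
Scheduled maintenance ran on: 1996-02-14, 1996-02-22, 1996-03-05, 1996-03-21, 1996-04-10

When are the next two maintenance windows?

1996-05-04, 1996-06-01

Gaps: 8, 12, 16, 20 days — each gap is 4 larger than the previous one.
Next gap: 24 days. 1996-04-10 + 24 days = 1996-05-04.
Next gap: 28 days. 1996-05-04 + 28 days = 1996-06-01.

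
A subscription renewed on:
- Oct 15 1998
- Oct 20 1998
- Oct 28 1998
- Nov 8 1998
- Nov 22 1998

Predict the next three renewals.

The spacing grows by 3 each time: 5, 8, 11, 14 days.
Next gap: 17 days. Nov 22 1998 + 17 days = Dec 9 1998.
Next gap: 20 days. Dec 9 1998 + 20 days = Dec 29 1998.
Next gap: 23 days. Dec 29 1998 + 23 days = Jan 21 1999.

Dec 9 1998, Dec 29 1998, Jan 21 1999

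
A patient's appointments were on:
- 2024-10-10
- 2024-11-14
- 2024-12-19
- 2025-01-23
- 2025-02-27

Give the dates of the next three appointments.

2025-04-03, 2025-05-08, 2025-06-12

The spacing is 35, 35, 35, 35 days — always 35 days.
2025-02-27 + 35 days = 2025-04-03.
2025-04-03 + 35 days = 2025-05-08.
2025-05-08 + 35 days = 2025-06-12.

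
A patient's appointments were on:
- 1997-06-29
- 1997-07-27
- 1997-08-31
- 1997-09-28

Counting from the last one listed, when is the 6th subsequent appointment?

1998-03-29

These are Sundays with 28, 35, 28-day gaps.
Each is the final Sunday of its month — 1997-06-29 is past the 28th, so '4th Sunday' doesn't fit.
Last Sunday of October 1997: 1997-10-26.
November 1997 ends with Sunday 1997-11-30.
December 1997 ends with Sunday 1997-12-28.
Last Sunday of January 1998: 1998-01-25.
February 1998 ends with Sunday 1998-02-22.
Last Sunday of March 1998: 1998-03-29.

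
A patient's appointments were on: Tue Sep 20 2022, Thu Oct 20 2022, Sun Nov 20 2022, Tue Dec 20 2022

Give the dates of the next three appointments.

Fri Jan 20 2023, Mon Feb 20 2023, Mon Mar 20 2023

The day-of-month is always 20 (30, 31, 30 days between events).
So this recurs on the 20th of each month.
Next: January 2023 → Fri Jan 20 2023.
February 2023: Mon Feb 20 2023.
Next: March 2023 → Mon Mar 20 2023.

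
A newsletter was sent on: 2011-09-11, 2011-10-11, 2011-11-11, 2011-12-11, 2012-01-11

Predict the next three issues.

2012-02-11, 2012-03-11, 2012-04-11

The day-of-month is always 11 (30, 31, 30, 31 days between events).
So this recurs on the 11th of each month.
Next: February 2012 → 2012-02-11.
Next: March 2012 → 2012-03-11.
Next: April 2012 → 2012-04-11.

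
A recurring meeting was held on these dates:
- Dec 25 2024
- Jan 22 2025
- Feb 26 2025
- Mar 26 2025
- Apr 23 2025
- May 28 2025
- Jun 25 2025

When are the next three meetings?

Gaps: 28, 35, 28, 28, 35, 28 days — a mix of 28 and 35. Every date is a Wednesday.
Each is the 4th Wednesday of its month.
July 2025 — 4th Wednesday is Jul 23 2025.
4th Wednesday of August 2025: Aug 27 2025.
4th Wednesday of September 2025: Sep 24 2025.

Jul 23 2025, Aug 27 2025, Sep 24 2025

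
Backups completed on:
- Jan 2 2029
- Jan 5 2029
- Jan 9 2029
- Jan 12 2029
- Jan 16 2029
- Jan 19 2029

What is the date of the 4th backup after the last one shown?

Gaps: 3, 4, 3, 4, 3 days — not constant, but cyclic with period 2.
The events fall on every Tuesday and Friday.
Next Tuesday: Jan 23 2029.
The following Friday is Jan 26 2029.
Next Tuesday: Jan 30 2029.
The following Friday is Feb 2 2029.

Feb 2 2029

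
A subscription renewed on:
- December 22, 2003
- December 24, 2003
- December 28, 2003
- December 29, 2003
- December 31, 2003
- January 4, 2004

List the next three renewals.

January 5, 2004; January 7, 2004; January 11, 2004

Gaps: 2, 4, 1, 2, 4 days — not constant, but cyclic with period 3.
The events fall on every Monday, Wednesday and Sunday.
Next Monday: January 5, 2004.
The following Wednesday is January 7, 2004.
Next Sunday: January 11, 2004.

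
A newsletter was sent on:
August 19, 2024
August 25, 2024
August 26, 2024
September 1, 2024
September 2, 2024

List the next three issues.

Every event lands on a Monday or Sunday (gaps cycle 6, 1, 6, 1).
So the schedule is: every Monday and Sunday.
Next Sunday: September 8, 2024.
Next Monday: September 9, 2024.
The following Sunday is September 15, 2024.

September 8, 2024; September 9, 2024; September 15, 2024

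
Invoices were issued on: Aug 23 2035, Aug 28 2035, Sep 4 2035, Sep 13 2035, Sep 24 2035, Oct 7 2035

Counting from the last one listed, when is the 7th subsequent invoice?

Mar 2 2036

Intervals are 5, 7, 9, 11, 13 days — an arithmetic progression with common difference 2.
Next gap: 15 days. Oct 7 2035 + 15 days = Oct 22 2035.
Next gap: 17 days. Oct 22 2035 + 17 days = Nov 8 2035.
Next gap: 19 days. Nov 8 2035 + 19 days = Nov 27 2035.
Next gap: 21 days. Nov 27 2035 + 21 days = Dec 18 2035.
Next gap: 23 days. Dec 18 2035 + 23 days = Jan 10 2036.
Next gap: 25 days. Jan 10 2036 + 25 days = Feb 4 2036.
Next gap: 27 days. Feb 4 2036 + 27 days = Mar 2 2036.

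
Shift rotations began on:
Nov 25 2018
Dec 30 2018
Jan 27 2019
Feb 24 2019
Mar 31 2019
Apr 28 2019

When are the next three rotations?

May 26 2019, Jun 30 2019, Jul 28 2019

These are Sundays with 35, 28, 28, 35, 28-day gaps.
Each is the final Sunday of its month — Dec 30 2018 is past the 28th, so '4th Sunday' doesn't fit.
May 2019 ends with Sunday May 26 2019.
June 2019 ends with Sunday Jun 30 2019.
July 2019 ends with Sunday Jul 28 2019.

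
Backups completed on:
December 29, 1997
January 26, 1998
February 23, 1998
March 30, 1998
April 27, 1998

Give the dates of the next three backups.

May 25, 1998; June 29, 1998; July 27, 1998

These are Mondays with 28, 28, 35, 28-day gaps.
Each is the final Monday of its month — December 29, 1997 is past the 28th, so '4th Monday' doesn't fit.
Last Monday of May 1998: May 25, 1998.
Last Monday of June 1998: June 29, 1998.
Last Monday of July 1998: July 27, 1998.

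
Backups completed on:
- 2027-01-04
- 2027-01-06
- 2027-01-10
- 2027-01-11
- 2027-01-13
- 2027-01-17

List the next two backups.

The gap pattern 2, 4, 1, 2, 4 repeats every 3 events.
These are the Mondays, Wednesdays and Sundays of each week.
Next Monday: 2027-01-18.
Next Wednesday: 2027-01-20.

2027-01-18, 2027-01-20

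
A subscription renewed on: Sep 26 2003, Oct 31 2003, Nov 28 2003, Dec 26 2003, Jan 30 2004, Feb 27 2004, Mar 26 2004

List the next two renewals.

All Fridays; the gaps (35, 28, 28, 35, 28, 28) vary with month length.
This is the last Friday of each month.
April 2004 ends with Friday Apr 30 2004.
Last Friday of May 2004: May 28 2004.

Apr 30 2004, May 28 2004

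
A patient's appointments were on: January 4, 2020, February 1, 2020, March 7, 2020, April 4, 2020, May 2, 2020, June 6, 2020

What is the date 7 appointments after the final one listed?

January 2, 2021

Gaps: 28, 35, 28, 28, 35 days — a mix of 28 and 35. Every date is a Saturday.
Each is the 1st Saturday of its month.
1st Saturday of July 2020: July 4, 2020.
1st Saturday of August 2020: August 1, 2020.
September 2020 — 1st Saturday is September 5, 2020.
1st Saturday of October 2020: October 3, 2020.
1st Saturday of November 2020: November 7, 2020.
1st Saturday of December 2020: December 5, 2020.
1st Saturday of January 2021: January 2, 2021.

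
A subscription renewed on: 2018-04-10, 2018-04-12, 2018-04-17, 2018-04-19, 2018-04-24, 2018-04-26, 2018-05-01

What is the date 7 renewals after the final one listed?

Gaps: 2, 5, 2, 5, 2, 5 days — not constant, but cyclic with period 2.
The events fall on every Tuesday and Thursday.
The following Thursday is 2018-05-03.
The following Tuesday is 2018-05-08.
The following Thursday is 2018-05-10.
Next Tuesday: 2018-05-15.
The following Thursday is 2018-05-17.
Next Tuesday: 2018-05-22.
The following Thursday is 2018-05-24.

2018-05-24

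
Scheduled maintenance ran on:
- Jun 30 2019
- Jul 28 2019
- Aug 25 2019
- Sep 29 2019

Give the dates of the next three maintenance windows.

Oct 27 2019, Nov 24 2019, Dec 29 2019

These are Sundays with 28, 28, 35-day gaps.
Each is the final Sunday of its month — Jun 30 2019 is past the 28th, so '4th Sunday' doesn't fit.
October 2019 ends with Sunday Oct 27 2019.
Last Sunday of November 2019: Nov 24 2019.
December 2019 ends with Sunday Dec 29 2019.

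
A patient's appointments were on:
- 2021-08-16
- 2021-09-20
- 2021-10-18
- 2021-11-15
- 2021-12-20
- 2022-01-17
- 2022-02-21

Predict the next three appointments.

2022-03-21, 2022-04-18, 2022-05-16

These are Mondays at 28- or 35-day spacing (35, 28, 28, 35, 28, 35).
The pattern: 3rd Monday of the month.
3rd Monday of March 2022: 2022-03-21.
April 2022 — 3rd Monday is 2022-04-18.
3rd Monday of May 2022: 2022-05-16.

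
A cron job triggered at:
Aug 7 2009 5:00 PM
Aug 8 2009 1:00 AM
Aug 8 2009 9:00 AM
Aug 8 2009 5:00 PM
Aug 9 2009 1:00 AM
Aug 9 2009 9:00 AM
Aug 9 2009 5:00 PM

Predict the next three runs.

Aug 10 2009 1:00 AM, Aug 10 2009 9:00 AM, Aug 10 2009 5:00 PM

Spacing: 8, 8, 8, 8, 8, 8 h — constant 8 h.
Aug 9 2009 5:00 PM + 8 h = Aug 10 2009 1:00 AM.
Aug 10 2009 1:00 AM + 8 h = Aug 10 2009 9:00 AM.
Aug 10 2009 9:00 AM + 8 h = Aug 10 2009 5:00 PM.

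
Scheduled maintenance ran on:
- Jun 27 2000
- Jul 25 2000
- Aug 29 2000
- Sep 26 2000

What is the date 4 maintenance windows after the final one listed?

Jan 30 2001

These are Tuesdays with 28, 35, 28-day gaps.
Each is the final Tuesday of its month — Aug 29 2000 is past the 28th, so '4th Tuesday' doesn't fit.
October 2000 ends with Tuesday Oct 31 2000.
Last Tuesday of November 2000: Nov 28 2000.
Last Tuesday of December 2000: Dec 26 2000.
Last Tuesday of January 2001: Jan 30 2001.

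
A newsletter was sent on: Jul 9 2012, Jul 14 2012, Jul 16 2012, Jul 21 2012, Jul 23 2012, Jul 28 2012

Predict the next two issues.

Jul 30 2012, Aug 4 2012

Every event lands on a Monday or Saturday (gaps cycle 5, 2, 5, 2, 5).
So the schedule is: every Monday and Saturday.
Next Monday: Jul 30 2012.
The following Saturday is Aug 4 2012.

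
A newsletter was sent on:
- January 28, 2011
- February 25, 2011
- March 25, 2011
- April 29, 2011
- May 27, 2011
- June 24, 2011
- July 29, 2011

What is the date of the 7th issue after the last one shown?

February 24, 2012

These are Fridays with 28, 28, 35, 28, 28, 35-day gaps.
Each is the final Friday of its month — April 29, 2011 is past the 28th, so '4th Friday' doesn't fit.
August 2011 ends with Friday August 26, 2011.
Last Friday of September 2011: September 30, 2011.
Last Friday of October 2011: October 28, 2011.
Last Friday of November 2011: November 25, 2011.
Last Friday of December 2011: December 30, 2011.
Last Friday of January 2012: January 27, 2012.
Last Friday of February 2012: February 24, 2012.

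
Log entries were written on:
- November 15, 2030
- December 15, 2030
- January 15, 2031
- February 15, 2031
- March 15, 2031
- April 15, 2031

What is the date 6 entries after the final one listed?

October 15, 2031

Gaps: 30, 31, 31, 28, 31 days — not constant. Every event is on the 15th of the month.
Pattern: the 15th of each month.
Next: May 2031 → May 15, 2031.
June 2031: June 15, 2031.
July 2031: July 15, 2031.
Next: August 2031 → August 15, 2031.
September 2031: September 15, 2031.
October 2031: October 15, 2031.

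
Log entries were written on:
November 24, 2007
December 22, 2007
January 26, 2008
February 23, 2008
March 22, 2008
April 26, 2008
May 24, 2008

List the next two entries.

June 28, 2008; July 26, 2008

These are Saturdays at 28- or 35-day spacing (28, 35, 28, 28, 35, 28).
The pattern: 4th Saturday of the month.
4th Saturday of June 2008: June 28, 2008.
July 2008 — 4th Saturday is July 26, 2008.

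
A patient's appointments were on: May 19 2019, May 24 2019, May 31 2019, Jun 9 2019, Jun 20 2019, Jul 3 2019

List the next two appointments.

Intervals are 5, 7, 9, 11, 13 days — an arithmetic progression with common difference 2.
Next gap: 15 days. Jul 3 2019 + 15 days = Jul 18 2019.
Next gap: 17 days. Jul 18 2019 + 17 days = Aug 4 2019.

Jul 18 2019, Aug 4 2019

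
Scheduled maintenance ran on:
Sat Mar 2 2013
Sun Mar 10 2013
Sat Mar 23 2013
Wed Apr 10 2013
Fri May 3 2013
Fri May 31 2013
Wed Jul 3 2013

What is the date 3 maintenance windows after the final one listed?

Sat Nov 9 2013

The spacing grows by 5 each time: 8, 13, 18, 23, 28, 33 days.
Next gap: 38 days. Wed Jul 3 2013 + 38 days = Sat Aug 10 2013.
Next gap: 43 days. Sat Aug 10 2013 + 43 days = Sun Sep 22 2013.
Next gap: 48 days. Sun Sep 22 2013 + 48 days = Sat Nov 9 2013.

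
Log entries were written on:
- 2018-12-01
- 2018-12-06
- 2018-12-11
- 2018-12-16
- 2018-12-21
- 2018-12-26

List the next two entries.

Gaps between consecutive events: 5, 5, 5, 5, 5 days — a constant 5-day interval.
2018-12-26 + 5 days = 2018-12-31.
2018-12-31 + 5 days = 2019-01-05.

2018-12-31, 2019-01-05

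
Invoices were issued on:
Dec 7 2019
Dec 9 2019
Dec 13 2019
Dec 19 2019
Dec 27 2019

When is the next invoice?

The spacing grows by 2 each time: 2, 4, 6, 8 days.
Next gap: 10 days. Dec 27 2019 + 10 days = Jan 6 2020.

Jan 6 2020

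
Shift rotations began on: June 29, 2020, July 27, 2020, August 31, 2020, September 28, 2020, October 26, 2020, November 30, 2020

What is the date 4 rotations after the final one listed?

Every date is a Monday; gaps 28, 35, 28, 28, 35 days.
Each is the last Monday of its month (at least one falls on the 29th or later, ruling out '4th Monday').
Last Monday of December 2020: December 28, 2020.
January 2021 ends with Monday January 25, 2021.
February 2021 ends with Monday February 22, 2021.
Last Monday of March 2021: March 29, 2021.

March 29, 2021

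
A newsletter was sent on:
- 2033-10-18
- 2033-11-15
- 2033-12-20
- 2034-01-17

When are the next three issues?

Gaps: 28, 35, 28 days — a mix of 28 and 35. Every date is a Tuesday.
Each is the 3rd Tuesday of its month.
3rd Tuesday of February 2034: 2034-02-21.
March 2034 — 3rd Tuesday is 2034-03-21.
3rd Tuesday of April 2034: 2034-04-18.

2034-02-21, 2034-03-21, 2034-04-18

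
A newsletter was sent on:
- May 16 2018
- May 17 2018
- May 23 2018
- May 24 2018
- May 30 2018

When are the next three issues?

Every event lands on a Wednesday or Thursday (gaps cycle 1, 6, 1, 6).
So the schedule is: every Wednesday and Thursday.
The following Thursday is May 31 2018.
Next Wednesday: Jun 6 2018.
Next Thursday: Jun 7 2018.

May 31 2018, Jun 6 2018, Jun 7 2018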